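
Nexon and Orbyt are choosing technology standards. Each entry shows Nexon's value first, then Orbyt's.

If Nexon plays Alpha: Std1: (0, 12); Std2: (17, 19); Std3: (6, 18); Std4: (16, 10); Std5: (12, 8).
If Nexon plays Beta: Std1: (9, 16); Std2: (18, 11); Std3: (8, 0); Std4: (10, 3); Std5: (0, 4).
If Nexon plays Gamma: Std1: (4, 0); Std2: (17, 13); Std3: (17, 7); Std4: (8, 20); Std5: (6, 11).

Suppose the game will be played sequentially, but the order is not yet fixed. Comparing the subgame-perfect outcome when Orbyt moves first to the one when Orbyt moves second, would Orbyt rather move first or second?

If Nexon leads: Orbyt's best replies are Alpha→Std2, Beta→Std1, Gamma→Std4; Nexon's induced payoffs 17, 9, 8; outcome (Alpha, Std2), payoffs (17, 19).
If Orbyt leads: Nexon's best replies are Std1→Beta, Std2→Beta, Std3→Gamma, Std4→Alpha, Std5→Alpha; Orbyt's induced payoffs 16, 11, 7, 10, 8; outcome (Beta, Std1), payoffs (9, 16).
Orbyt gets 16 moving first and 19 moving second, so Orbyt prefers to move second.

second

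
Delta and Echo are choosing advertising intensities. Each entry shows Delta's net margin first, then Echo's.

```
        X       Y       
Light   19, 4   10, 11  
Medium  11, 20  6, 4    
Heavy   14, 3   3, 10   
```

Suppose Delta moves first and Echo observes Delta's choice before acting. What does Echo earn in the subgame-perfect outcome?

Solve by backward induction (Delta leads).
- Light: Echo compares 4, 11 and picks Y; Delta would get 10.
- Medium: Echo compares 20, 4 and picks X; Delta would get 11.
- Heavy: Echo compares 3, 10 and picks Y; Delta would get 3.
Delta's induced payoffs are 10, 11, 3, so Delta commits to Medium. Subgame-perfect outcome: (Medium, X) with payoffs (11, 20).

20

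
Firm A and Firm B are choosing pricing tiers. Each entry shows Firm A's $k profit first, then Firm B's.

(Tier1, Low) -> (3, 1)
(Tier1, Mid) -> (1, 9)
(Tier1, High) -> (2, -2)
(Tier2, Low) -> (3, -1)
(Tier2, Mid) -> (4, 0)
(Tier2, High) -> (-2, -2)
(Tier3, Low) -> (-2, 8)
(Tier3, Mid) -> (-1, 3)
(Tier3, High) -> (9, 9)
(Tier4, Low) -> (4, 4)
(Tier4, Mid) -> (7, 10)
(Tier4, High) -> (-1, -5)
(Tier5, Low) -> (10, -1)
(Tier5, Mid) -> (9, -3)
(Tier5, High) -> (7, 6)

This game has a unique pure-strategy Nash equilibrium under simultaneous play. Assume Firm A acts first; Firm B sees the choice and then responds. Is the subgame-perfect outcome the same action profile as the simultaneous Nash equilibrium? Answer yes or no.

Backward induction with Firm A moving first.
- Tier1: Firm B compares 1, 9, -2 and picks Mid; Firm A would get 1.
- Tier2: Firm B compares -1, 0, -2 and picks Mid; Firm A would get 4.
- Tier3: Firm B compares 8, 3, 9 and picks High; Firm A would get 9.
- Tier4: Firm B compares 4, 10, -5 and picks Mid; Firm A would get 7.
- Tier5: Firm B compares -1, -3, 6 and picks High; Firm A would get 7.
Firm A's induced payoffs are 1, 4, 9, 7, 7, so Firm A commits to Tier3. Subgame-perfect outcome: (Tier3, High) with payoffs (9, 9).
For the simultaneous game, intersect best replies.
Firm A's best replies: Low→Tier5; Mid→Tier5; High→Tier3.
Firm B's best replies: Tier1→Mid; Tier2→Mid; Tier3→High; Tier4→Mid; Tier5→High.
The unique mutual best reply is (Tier3, High), giving (9, 9).
Sequential outcome (Tier3, High) coincides with the Nash profile (Tier3, High).

yes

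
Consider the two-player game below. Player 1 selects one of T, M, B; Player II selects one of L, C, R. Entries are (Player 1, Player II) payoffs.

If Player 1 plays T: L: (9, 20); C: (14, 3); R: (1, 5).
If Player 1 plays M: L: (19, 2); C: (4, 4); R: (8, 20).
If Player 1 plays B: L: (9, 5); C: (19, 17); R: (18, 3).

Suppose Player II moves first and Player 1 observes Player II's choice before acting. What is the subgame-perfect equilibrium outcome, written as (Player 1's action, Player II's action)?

Work backward from Player 1's decision.
- L → Player 1 plays M (best of 9, 19, 9); Player II gets 2.
- C → Player 1 plays B (best of 14, 4, 19); Player II gets 17.
- R → Player 1 plays B (best of 1, 8, 18); Player II gets 3.
Among 2, 17, 3, the best is 17 at C. Subgame-perfect outcome: (B, C) with payoffs (19, 17).

(B, C)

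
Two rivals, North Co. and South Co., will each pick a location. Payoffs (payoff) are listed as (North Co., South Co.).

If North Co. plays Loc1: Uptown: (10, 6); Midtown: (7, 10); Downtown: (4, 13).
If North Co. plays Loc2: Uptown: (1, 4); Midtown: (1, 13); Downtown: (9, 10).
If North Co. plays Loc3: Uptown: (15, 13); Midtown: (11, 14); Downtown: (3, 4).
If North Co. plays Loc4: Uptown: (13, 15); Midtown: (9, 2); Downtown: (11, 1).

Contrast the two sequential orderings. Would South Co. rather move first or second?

second

If North Co. leads: South Co.'s best replies are Loc1→Downtown, Loc2→Midtown, Loc3→Midtown, Loc4→Uptown; North Co.'s induced payoffs 4, 1, 11, 13; outcome (Loc4, Uptown), payoffs (13, 15).
If South Co. leads: North Co.'s best replies are Uptown→Loc3, Midtown→Loc3, Downtown→Loc4; South Co.'s induced payoffs 13, 14, 1; outcome (Loc3, Midtown), payoffs (11, 14).
South Co. gets 14 moving first and 15 moving second, so South Co. prefers to move second.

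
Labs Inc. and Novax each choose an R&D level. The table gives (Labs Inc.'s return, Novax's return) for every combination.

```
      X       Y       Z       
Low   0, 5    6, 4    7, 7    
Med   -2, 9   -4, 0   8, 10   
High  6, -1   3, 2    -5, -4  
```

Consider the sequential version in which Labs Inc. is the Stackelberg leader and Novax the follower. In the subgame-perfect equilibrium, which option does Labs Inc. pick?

Med

Novax best-responds to each possible Labs Inc. move:
- Low: Novax compares 5, 4, 7 and picks Z; Labs Inc. would get 7.
- Med: Novax compares 9, 0, 10 and picks Z; Labs Inc. would get 8.
- High: Novax compares -1, 2, -4 and picks Y; Labs Inc. would get 3.
Labs Inc.'s induced payoffs are 7, 8, 3, so Labs Inc. commits to Med. Subgame-perfect outcome: (Med, Z) with payoffs (8, 10).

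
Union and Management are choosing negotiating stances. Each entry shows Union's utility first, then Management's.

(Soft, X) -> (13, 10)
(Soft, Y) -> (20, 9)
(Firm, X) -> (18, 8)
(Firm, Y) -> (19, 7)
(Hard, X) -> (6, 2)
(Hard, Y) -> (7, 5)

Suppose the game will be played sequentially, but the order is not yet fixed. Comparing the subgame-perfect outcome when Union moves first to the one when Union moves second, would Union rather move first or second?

If Union leads: Management's best replies are Soft→X, Firm→X, Hard→Y; Union's induced payoffs 13, 18, 7; outcome (Firm, X), payoffs (18, 8).
If Management leads: Union's best replies are X→Firm, Y→Soft; Management's induced payoffs 8, 9; outcome (Soft, Y), payoffs (20, 9).
Union gets 18 moving first and 20 moving second, so Union prefers to move second.

second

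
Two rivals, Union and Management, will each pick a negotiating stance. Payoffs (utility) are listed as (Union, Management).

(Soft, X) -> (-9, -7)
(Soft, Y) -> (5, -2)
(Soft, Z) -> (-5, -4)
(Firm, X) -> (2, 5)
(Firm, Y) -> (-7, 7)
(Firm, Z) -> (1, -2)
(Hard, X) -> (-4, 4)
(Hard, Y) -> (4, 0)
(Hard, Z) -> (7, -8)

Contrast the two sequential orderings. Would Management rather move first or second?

If Union leads: Management's best replies are Soft→Y, Firm→Y, Hard→X; Union's induced payoffs 5, -7, -4; outcome (Soft, Y), payoffs (5, -2).
If Management leads: Union's best replies are X→Firm, Y→Soft, Z→Hard; Management's induced payoffs 5, -2, -8; outcome (Firm, X), payoffs (2, 5).
Management gets 5 moving first and -2 moving second, so Management prefers to move first.

first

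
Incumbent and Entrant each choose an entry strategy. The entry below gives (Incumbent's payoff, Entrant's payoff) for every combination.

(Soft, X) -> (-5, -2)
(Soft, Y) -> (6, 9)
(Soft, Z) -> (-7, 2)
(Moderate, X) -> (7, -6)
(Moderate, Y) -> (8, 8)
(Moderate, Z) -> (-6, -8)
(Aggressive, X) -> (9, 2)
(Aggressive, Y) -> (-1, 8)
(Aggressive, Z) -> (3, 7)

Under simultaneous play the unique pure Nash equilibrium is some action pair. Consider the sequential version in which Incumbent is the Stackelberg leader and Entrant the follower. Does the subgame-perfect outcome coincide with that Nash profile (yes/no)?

Entrant best-responds to each possible Incumbent move:
- Soft → Entrant plays Y (best of -2, 9, 2); Incumbent gets 6.
- Moderate → Entrant plays Y (best of -6, 8, -8); Incumbent gets 8.
- Aggressive → Entrant plays Y (best of 2, 8, 7); Incumbent gets -1.
Among 6, 8, -1, the best is 8 at Moderate. Subgame-perfect outcome: (Moderate, Y) with payoffs (8, 8).
For the simultaneous game, intersect best replies.
Incumbent's best replies: X→Aggressive; Y→Moderate; Z→Aggressive.
Entrant's best replies: Soft→Y; Moderate→Y; Aggressive→Y.
Only (Moderate, Y) has each player best-responding; Nash payoffs (8, 8).
Sequential outcome (Moderate, Y) coincides with the Nash profile (Moderate, Y).

yes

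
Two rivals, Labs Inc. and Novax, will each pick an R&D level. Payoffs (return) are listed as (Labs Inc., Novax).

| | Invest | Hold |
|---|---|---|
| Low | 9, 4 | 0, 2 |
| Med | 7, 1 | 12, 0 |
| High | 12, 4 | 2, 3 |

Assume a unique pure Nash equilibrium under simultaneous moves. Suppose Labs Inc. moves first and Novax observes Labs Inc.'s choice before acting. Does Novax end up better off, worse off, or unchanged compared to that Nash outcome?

unchanged

Backward induction with Labs Inc. moving first.
- Low: Novax compares 4, 2 and picks Invest; Labs Inc. would get 9.
- Med: Novax compares 1, 0 and picks Invest; Labs Inc. would get 7.
- High: Novax compares 4, 3 and picks Invest; Labs Inc. would get 12.
Maximizing over 9, 7, 12, Labs Inc. chooses High. Subgame-perfect outcome: (High, Invest) with payoffs (12, 4).
Under simultaneous play:
Labs Inc.'s best replies: Invest→High; Hold→Med.
Novax's best replies: Low→Invest; Med→Invest; High→Invest.
The unique mutual best reply is (High, Invest), giving (12, 4).
Novax earns 4 sequentially versus 4 at the Nash outcome: unchanged.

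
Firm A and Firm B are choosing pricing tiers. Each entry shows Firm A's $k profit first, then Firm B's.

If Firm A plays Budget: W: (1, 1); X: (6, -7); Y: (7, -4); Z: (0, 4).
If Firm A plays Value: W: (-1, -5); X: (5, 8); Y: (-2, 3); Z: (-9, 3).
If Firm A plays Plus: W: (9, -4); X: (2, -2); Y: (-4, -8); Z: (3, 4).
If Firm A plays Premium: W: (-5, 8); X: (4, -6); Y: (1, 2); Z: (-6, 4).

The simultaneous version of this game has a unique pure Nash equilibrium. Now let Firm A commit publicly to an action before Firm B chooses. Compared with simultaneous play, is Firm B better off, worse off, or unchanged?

Work backward from Firm B's decision.
- Budget: Firm B compares 1, -7, -4, 4 and picks Z; Firm A would get 0.
- Value: Firm B compares -5, 8, 3, 3 and picks X; Firm A would get 5.
- Plus: Firm B compares -4, -2, -8, 4 and picks Z; Firm A would get 3.
- Premium: Firm B compares 8, -6, 2, 4 and picks W; Firm A would get -5.
Firm A's induced payoffs are 0, 5, 3, -5, so Firm A commits to Value. Subgame-perfect outcome: (Value, X) with payoffs (5, 8).
For the simultaneous game, intersect best replies.
Firm A's best replies: W→Plus; X→Budget; Y→Budget; Z→Plus.
Firm B's best replies: Budget→Z; Value→X; Plus→Z; Premium→W.
The unique mutual best reply is (Plus, Z), giving (3, 4).
Firm B earns 8 sequentially versus 4 at the Nash outcome: better off.

better off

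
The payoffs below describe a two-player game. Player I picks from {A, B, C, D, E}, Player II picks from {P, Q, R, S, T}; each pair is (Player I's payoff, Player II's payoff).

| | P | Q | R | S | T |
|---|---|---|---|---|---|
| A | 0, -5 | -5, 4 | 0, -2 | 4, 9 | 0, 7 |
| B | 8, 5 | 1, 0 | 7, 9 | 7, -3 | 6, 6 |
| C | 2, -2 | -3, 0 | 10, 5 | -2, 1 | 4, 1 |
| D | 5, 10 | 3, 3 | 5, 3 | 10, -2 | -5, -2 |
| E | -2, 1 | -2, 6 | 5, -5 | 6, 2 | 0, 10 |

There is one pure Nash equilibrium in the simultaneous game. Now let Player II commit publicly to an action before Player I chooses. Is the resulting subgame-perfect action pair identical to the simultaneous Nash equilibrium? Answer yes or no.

no

Solve by backward induction (Player II leads).
- P: BR = B, leader payoff 5.
- Q: BR = D, leader payoff 3.
- R: BR = C, leader payoff 5.
- S: BR = D, leader payoff -2.
- T: BR = B, leader payoff 6.
Player II's induced payoffs are 5, 3, 5, -2, 6, so Player II commits to T. Subgame-perfect outcome: (B, T) with payoffs (6, 6).
For the simultaneous game, intersect best replies.
Player I's best replies: P→B; Q→D; R→C; S→D; T→B.
Player II's best replies: A→S; B→R; C→R; D→P; E→T.
Only (C, R) has each player best-responding; Nash payoffs (10, 5).
Sequential outcome (B, T) differs from the Nash profile (C, R).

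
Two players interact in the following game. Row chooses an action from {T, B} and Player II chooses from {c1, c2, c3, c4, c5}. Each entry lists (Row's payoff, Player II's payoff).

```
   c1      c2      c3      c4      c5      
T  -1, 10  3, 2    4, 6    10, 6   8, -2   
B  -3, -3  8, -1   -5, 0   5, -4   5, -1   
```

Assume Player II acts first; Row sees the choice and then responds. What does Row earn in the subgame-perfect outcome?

Row best-responds to each possible Player II move:
- c1: BR = T, leader payoff 10.
- c2: BR = B, leader payoff -1.
- c3: BR = T, leader payoff 6.
- c4: BR = T, leader payoff 6.
- c5: BR = T, leader payoff -2.
Among 10, -1, 6, 6, -2, the best is 10 at c1. Subgame-perfect outcome: (T, c1) with payoffs (-1, 10).

-1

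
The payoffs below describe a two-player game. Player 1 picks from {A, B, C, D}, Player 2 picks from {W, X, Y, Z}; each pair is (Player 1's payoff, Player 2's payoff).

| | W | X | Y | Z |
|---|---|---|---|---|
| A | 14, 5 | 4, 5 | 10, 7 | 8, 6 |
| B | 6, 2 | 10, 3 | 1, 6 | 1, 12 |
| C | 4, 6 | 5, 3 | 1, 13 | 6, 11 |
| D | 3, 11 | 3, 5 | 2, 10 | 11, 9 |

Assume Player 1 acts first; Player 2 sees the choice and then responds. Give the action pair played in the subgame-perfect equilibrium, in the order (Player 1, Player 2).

Solve by backward induction (Player 1 leads).
- A: Player 2 compares 5, 5, 7, 6 and picks Y; Player 1 would get 10.
- B: Player 2 compares 2, 3, 6, 12 and picks Z; Player 1 would get 1.
- C: Player 2 compares 6, 3, 13, 11 and picks Y; Player 1 would get 1.
- D: Player 2 compares 11, 5, 10, 9 and picks W; Player 1 would get 3.
Among 10, 1, 1, 3, the best is 10 at A. Subgame-perfect outcome: (A, Y) with payoffs (10, 7).

(A, Y)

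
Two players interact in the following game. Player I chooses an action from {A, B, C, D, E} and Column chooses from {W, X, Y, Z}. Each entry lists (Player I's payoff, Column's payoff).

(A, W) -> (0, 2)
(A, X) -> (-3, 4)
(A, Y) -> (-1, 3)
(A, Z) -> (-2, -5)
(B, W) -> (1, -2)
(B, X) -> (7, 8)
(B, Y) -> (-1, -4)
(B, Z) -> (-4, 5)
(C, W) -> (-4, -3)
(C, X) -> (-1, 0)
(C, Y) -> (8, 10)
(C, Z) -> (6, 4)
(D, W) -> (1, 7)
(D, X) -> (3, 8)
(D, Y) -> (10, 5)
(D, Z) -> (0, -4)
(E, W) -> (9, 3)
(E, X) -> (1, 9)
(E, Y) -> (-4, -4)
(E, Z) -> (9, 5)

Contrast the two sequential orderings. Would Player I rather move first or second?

If Player I leads: Column's best replies are A→X, B→X, C→Y, D→X, E→X; Player I's induced payoffs -3, 7, 8, 3, 1; outcome (C, Y), payoffs (8, 10).
If Column leads: Player I's best replies are W→E, X→B, Y→D, Z→E; Column's induced payoffs 3, 8, 5, 5; outcome (B, X), payoffs (7, 8).
Player I gets 8 moving first and 7 moving second, so Player I prefers to move first.

first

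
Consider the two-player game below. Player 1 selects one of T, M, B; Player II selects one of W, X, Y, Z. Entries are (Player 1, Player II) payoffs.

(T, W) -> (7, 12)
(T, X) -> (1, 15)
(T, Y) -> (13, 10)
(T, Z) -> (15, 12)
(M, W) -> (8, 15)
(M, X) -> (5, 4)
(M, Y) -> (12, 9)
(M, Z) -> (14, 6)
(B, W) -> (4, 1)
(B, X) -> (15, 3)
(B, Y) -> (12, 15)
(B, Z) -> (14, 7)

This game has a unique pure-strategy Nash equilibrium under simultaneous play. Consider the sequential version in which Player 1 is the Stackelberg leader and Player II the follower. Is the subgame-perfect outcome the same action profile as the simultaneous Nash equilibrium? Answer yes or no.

no

Player II best-responds to each possible Player 1 move:
- T: BR = X, leader payoff 1.
- M: BR = W, leader payoff 8.
- B: BR = Y, leader payoff 12.
Maximizing over 1, 8, 12, Player 1 chooses B. Subgame-perfect outcome: (B, Y) with payoffs (12, 15).
For the simultaneous game, intersect best replies.
Player 1's best replies: W→M; X→B; Y→T; Z→T.
Player II's best replies: T→X; M→W; B→Y.
The unique mutual best reply is (M, W), giving (8, 15).
Sequential outcome (B, Y) differs from the Nash profile (M, W).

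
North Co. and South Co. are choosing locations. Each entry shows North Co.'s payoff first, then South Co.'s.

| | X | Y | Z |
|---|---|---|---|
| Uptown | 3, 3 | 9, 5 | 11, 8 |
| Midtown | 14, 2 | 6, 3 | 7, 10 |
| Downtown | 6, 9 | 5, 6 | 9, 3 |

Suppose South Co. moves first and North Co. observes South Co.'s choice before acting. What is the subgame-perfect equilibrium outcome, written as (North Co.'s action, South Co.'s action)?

Work backward from North Co.'s decision.
- X: North Co. compares 3, 14, 6 and picks Midtown; South Co. would get 2.
- Y: North Co. compares 9, 6, 5 and picks Uptown; South Co. would get 5.
- Z: North Co. compares 11, 7, 9 and picks Uptown; South Co. would get 8.
South Co.'s induced payoffs are 2, 5, 8, so South Co. commits to Z. Subgame-perfect outcome: (Uptown, Z) with payoffs (11, 8).

(Uptown, Z)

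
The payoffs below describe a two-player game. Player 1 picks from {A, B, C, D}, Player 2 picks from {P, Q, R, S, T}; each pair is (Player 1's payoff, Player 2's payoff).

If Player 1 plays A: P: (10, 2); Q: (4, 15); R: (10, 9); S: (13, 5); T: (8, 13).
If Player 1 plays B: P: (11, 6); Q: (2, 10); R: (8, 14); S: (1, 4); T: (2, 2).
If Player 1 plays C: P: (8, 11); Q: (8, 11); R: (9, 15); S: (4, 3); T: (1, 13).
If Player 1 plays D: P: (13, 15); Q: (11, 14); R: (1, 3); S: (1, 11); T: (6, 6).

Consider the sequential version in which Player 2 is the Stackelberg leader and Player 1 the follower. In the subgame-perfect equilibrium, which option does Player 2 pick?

P

Player 1 best-responds to each possible Player 2 move:
- P: Player 1 compares 10, 11, 8, 13 and picks D; Player 2 would get 15.
- Q: Player 1 compares 4, 2, 8, 11 and picks D; Player 2 would get 14.
- R: Player 1 compares 10, 8, 9, 1 and picks A; Player 2 would get 9.
- S: Player 1 compares 13, 1, 4, 1 and picks A; Player 2 would get 5.
- T: Player 1 compares 8, 2, 1, 6 and picks A; Player 2 would get 13.
Player 2's induced payoffs are 15, 14, 9, 5, 13, so Player 2 commits to P. Subgame-perfect outcome: (D, P) with payoffs (13, 15).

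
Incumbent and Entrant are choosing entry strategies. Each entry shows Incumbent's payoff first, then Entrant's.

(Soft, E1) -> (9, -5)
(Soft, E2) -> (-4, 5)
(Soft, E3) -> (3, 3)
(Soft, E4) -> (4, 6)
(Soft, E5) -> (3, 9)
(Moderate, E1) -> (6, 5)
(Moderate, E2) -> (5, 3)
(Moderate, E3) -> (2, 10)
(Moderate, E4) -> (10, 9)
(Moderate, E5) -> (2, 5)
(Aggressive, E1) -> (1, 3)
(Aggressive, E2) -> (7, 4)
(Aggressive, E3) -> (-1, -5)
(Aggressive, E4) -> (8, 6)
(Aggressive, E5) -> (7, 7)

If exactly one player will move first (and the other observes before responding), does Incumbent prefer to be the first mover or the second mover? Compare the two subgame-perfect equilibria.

second

If Incumbent leads: Entrant's best replies are Soft→E5, Moderate→E3, Aggressive→E5; Incumbent's induced payoffs 3, 2, 7; outcome (Aggressive, E5), payoffs (7, 7).
If Entrant leads: Incumbent's best replies are E1→Soft, E2→Aggressive, E3→Soft, E4→Moderate, E5→Aggressive; Entrant's induced payoffs -5, 4, 3, 9, 7; outcome (Moderate, E4), payoffs (10, 9).
Incumbent gets 7 moving first and 10 moving second, so Incumbent prefers to move second.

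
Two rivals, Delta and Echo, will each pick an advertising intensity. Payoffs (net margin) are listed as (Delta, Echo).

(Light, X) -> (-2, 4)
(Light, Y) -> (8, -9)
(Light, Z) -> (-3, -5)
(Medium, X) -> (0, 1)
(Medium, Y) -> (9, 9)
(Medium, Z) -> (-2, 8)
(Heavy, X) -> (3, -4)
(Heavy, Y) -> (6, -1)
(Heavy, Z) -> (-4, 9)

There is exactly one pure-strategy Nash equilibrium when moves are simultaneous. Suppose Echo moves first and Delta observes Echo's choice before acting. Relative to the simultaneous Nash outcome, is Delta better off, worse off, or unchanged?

unchanged

Backward induction with Echo moving first.
- X: Delta compares -2, 0, 3 and picks Heavy; Echo would get -4.
- Y: Delta compares 8, 9, 6 and picks Medium; Echo would get 9.
- Z: Delta compares -3, -2, -4 and picks Medium; Echo would get 8.
Among -4, 9, 8, the best is 9 at Y. Subgame-perfect outcome: (Medium, Y) with payoffs (9, 9).
For the simultaneous game, intersect best replies.
Delta's best replies: X→Heavy; Y→Medium; Z→Medium.
Echo's best replies: Light→X; Medium→Y; Heavy→Z.
The unique mutual best reply is (Medium, Y), giving (9, 9).
Delta earns 9 sequentially versus 9 at the Nash outcome: unchanged.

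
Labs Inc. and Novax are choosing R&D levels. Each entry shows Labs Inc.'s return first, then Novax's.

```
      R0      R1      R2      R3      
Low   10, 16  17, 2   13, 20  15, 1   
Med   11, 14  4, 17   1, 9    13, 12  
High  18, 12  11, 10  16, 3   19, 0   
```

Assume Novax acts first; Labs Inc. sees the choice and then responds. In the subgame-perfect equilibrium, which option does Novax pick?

Solve by backward induction (Novax leads).
- R0: BR = High, leader payoff 12.
- R1: BR = Low, leader payoff 2.
- R2: BR = High, leader payoff 3.
- R3: BR = High, leader payoff 0.
Novax's induced payoffs are 12, 2, 3, 0, so Novax commits to R0. Subgame-perfect outcome: (High, R0) with payoffs (18, 12).

R0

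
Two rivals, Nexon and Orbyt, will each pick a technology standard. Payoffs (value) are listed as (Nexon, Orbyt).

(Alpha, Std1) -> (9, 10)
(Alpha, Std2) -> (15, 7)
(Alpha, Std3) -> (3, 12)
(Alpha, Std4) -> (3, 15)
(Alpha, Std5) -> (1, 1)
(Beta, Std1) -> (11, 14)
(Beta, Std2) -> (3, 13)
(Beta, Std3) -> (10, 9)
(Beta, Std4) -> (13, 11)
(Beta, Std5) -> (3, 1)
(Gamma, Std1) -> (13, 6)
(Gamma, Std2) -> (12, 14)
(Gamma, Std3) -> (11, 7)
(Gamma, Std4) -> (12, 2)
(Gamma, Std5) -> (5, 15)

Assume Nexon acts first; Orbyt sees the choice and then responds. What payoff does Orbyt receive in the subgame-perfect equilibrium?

Solve by backward induction (Nexon leads).
- Alpha → Orbyt plays Std4 (best of 10, 7, 12, 15, 1); Nexon gets 3.
- Beta → Orbyt plays Std1 (best of 14, 13, 9, 11, 1); Nexon gets 11.
- Gamma → Orbyt plays Std5 (best of 6, 14, 7, 2, 15); Nexon gets 5.
Maximizing over 3, 11, 5, Nexon chooses Beta. Subgame-perfect outcome: (Beta, Std1) with payoffs (11, 14).

14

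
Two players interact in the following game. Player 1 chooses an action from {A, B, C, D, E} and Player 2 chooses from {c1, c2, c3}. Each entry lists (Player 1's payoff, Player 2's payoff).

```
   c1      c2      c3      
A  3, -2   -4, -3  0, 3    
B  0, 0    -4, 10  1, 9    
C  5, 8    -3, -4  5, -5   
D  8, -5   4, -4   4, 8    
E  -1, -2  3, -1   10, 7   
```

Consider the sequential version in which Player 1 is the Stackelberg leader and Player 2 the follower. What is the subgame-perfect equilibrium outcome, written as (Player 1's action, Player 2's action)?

Solve by backward induction (Player 1 leads).
- A → Player 2 plays c3 (best of -2, -3, 3); Player 1 gets 0.
- B → Player 2 plays c2 (best of 0, 10, 9); Player 1 gets -4.
- C → Player 2 plays c1 (best of 8, -4, -5); Player 1 gets 5.
- D → Player 2 plays c3 (best of -5, -4, 8); Player 1 gets 4.
- E → Player 2 plays c3 (best of -2, -1, 7); Player 1 gets 10.
Maximizing over 0, -4, 5, 4, 10, Player 1 chooses E. Subgame-perfect outcome: (E, c3) with payoffs (10, 7).

(E, c3)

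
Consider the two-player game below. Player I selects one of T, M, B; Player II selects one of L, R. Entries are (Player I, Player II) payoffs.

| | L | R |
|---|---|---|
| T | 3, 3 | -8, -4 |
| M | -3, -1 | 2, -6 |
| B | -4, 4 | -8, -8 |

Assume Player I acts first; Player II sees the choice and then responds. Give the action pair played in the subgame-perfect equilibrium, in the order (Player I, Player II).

Solve by backward induction (Player I leads).
- T: Player II compares 3, -4 and picks L; Player I would get 3.
- M: Player II compares -1, -6 and picks L; Player I would get -3.
- B: Player II compares 4, -8 and picks L; Player I would get -4.
Among 3, -3, -4, the best is 3 at T. Subgame-perfect outcome: (T, L) with payoffs (3, 3).

(T, L)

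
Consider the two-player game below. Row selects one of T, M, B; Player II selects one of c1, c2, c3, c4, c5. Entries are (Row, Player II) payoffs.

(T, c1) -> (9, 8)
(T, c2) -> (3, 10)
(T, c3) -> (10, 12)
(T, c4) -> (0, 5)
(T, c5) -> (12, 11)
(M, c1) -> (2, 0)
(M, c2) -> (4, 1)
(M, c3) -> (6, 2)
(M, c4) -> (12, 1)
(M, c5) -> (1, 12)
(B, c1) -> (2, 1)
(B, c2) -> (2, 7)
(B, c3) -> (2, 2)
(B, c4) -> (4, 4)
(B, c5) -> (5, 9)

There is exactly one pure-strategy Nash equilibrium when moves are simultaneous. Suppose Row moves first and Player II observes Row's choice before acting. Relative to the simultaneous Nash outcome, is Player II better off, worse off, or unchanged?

unchanged

Work backward from Player II's decision.
- T: BR = c3, leader payoff 10.
- M: BR = c5, leader payoff 1.
- B: BR = c5, leader payoff 5.
Maximizing over 10, 1, 5, Row chooses T. Subgame-perfect outcome: (T, c3) with payoffs (10, 12).
Under simultaneous play:
Row's best replies: c1→T; c2→M; c3→T; c4→M; c5→T.
Player II's best replies: T→c3; M→c5; B→c5.
The unique mutual best reply is (T, c3), giving (10, 12).
Player II earns 12 sequentially versus 12 at the Nash outcome: unchanged.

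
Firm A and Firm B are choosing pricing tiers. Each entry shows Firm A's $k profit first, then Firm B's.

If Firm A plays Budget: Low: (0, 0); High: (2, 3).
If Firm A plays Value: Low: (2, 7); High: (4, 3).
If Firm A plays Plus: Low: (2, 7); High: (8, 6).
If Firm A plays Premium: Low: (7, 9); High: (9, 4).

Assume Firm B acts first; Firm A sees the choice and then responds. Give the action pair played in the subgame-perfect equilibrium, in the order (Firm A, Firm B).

Work backward from Firm A's decision.
- Low → Firm A plays Premium (best of 0, 2, 2, 7); Firm B gets 9.
- High → Firm A plays Premium (best of 2, 4, 8, 9); Firm B gets 4.
Maximizing over 9, 4, Firm B chooses Low. Subgame-perfect outcome: (Premium, Low) with payoffs (7, 9).

(Premium, Low)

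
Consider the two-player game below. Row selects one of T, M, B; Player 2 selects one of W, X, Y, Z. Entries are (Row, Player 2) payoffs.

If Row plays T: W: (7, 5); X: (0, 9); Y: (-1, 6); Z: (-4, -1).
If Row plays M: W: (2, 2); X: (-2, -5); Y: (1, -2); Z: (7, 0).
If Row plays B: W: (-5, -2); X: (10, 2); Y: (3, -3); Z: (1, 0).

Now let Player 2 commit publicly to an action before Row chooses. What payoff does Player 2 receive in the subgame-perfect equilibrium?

Solve by backward induction (Player 2 leads).
- W: Row compares 7, 2, -5 and picks T; Player 2 would get 5.
- X: Row compares 0, -2, 10 and picks B; Player 2 would get 2.
- Y: Row compares -1, 1, 3 and picks B; Player 2 would get -3.
- Z: Row compares -4, 7, 1 and picks M; Player 2 would get 0.
Player 2's induced payoffs are 5, 2, -3, 0, so Player 2 commits to W. Subgame-perfect outcome: (T, W) with payoffs (7, 5).

5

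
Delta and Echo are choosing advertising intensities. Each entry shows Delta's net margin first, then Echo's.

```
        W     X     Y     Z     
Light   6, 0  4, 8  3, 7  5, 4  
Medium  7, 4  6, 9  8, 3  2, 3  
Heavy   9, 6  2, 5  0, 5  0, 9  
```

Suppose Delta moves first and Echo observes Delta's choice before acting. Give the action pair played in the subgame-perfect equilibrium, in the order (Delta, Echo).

(Medium, X)

Solve by backward induction (Delta leads).
- Light → Echo plays X (best of 0, 8, 7, 4); Delta gets 4.
- Medium → Echo plays X (best of 4, 9, 3, 3); Delta gets 6.
- Heavy → Echo plays Z (best of 6, 5, 5, 9); Delta gets 0.
Maximizing over 4, 6, 0, Delta chooses Medium. Subgame-perfect outcome: (Medium, X) with payoffs (6, 9).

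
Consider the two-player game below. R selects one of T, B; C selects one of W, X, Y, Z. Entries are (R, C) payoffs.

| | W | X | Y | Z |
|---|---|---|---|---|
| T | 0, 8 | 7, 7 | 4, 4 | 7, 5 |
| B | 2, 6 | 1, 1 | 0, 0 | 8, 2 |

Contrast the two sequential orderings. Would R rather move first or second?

second

If R leads: C's best replies are T→W, B→W; R's induced payoffs 0, 2; outcome (B, W), payoffs (2, 6).
If C leads: R's best replies are W→B, X→T, Y→T, Z→B; C's induced payoffs 6, 7, 4, 2; outcome (T, X), payoffs (7, 7).
R gets 2 moving first and 7 moving second, so R prefers to move second.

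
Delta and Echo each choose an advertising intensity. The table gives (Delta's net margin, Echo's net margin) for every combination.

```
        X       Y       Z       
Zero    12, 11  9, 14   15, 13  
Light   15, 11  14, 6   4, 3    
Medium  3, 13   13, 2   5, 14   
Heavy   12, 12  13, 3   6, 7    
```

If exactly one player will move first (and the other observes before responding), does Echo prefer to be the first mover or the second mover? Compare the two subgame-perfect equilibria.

If Delta leads: Echo's best replies are Zero→Y, Light→X, Medium→Z, Heavy→X; Delta's induced payoffs 9, 15, 5, 12; outcome (Light, X), payoffs (15, 11).
If Echo leads: Delta's best replies are X→Light, Y→Light, Z→Zero; Echo's induced payoffs 11, 6, 13; outcome (Zero, Z), payoffs (15, 13).
Echo gets 13 moving first and 11 moving second, so Echo prefers to move first.

first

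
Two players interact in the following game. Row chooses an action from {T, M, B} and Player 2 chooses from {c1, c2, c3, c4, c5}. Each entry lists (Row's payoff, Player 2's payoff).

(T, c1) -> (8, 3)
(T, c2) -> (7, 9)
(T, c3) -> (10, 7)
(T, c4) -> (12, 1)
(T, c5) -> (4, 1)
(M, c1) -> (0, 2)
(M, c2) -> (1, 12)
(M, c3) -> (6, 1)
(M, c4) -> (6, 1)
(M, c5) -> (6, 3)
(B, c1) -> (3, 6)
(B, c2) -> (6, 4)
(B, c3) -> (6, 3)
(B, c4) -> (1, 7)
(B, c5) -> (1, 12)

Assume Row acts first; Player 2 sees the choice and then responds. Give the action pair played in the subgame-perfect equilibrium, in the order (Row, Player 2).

Solve by backward induction (Row leads).
- T: BR = c2, leader payoff 7.
- M: BR = c2, leader payoff 1.
- B: BR = c5, leader payoff 1.
Among 7, 1, 1, the best is 7 at T. Subgame-perfect outcome: (T, c2) with payoffs (7, 9).

(T, c2)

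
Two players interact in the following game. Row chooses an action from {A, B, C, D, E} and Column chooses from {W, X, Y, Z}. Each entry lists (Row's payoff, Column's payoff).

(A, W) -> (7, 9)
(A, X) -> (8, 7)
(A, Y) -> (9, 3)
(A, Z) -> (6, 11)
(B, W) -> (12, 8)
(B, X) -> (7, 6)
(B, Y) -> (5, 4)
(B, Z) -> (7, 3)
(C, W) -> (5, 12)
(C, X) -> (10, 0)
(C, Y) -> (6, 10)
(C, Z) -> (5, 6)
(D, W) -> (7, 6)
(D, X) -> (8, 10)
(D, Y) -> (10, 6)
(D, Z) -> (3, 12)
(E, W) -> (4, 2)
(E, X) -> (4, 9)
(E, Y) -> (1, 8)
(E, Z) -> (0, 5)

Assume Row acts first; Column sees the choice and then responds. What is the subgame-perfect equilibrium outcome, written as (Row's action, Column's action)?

(B, W)

Column best-responds to each possible Row move:
- A → Column plays Z (best of 9, 7, 3, 11); Row gets 6.
- B → Column plays W (best of 8, 6, 4, 3); Row gets 12.
- C → Column plays W (best of 12, 0, 10, 6); Row gets 5.
- D → Column plays Z (best of 6, 10, 6, 12); Row gets 3.
- E → Column plays X (best of 2, 9, 8, 5); Row gets 4.
Row's induced payoffs are 6, 12, 5, 3, 4, so Row commits to B. Subgame-perfect outcome: (B, W) with payoffs (12, 8).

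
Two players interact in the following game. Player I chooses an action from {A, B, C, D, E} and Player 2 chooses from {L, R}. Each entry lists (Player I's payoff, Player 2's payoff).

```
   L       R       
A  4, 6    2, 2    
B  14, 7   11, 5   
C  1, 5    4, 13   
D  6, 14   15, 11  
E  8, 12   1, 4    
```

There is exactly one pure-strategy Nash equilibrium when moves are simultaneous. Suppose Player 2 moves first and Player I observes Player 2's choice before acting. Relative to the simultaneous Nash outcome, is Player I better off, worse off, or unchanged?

better off

Backward induction with Player 2 moving first.
- L → Player I plays B (best of 4, 14, 1, 6, 8); Player 2 gets 7.
- R → Player I plays D (best of 2, 11, 4, 15, 1); Player 2 gets 11.
Player 2's induced payoffs are 7, 11, so Player 2 commits to R. Subgame-perfect outcome: (D, R) with payoffs (15, 11).
Now find the simultaneous Nash equilibrium.
Player I's best replies: L→B; R→D.
Player 2's best replies: A→L; B→L; C→R; D→L; E→L.
Only (B, L) has each player best-responding; Nash payoffs (14, 7).
Player I earns 15 sequentially versus 14 at the Nash outcome: better off.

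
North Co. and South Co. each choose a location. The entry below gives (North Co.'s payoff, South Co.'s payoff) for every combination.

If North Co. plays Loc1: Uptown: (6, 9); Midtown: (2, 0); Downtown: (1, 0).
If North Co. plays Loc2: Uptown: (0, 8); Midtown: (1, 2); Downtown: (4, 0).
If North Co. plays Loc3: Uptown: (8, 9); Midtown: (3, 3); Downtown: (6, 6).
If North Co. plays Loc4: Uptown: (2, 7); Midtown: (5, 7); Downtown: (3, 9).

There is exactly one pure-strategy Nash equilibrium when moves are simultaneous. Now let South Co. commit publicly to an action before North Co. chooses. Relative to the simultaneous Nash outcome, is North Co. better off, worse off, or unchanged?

unchanged

North Co. best-responds to each possible South Co. move:
- Uptown → North Co. plays Loc3 (best of 6, 0, 8, 2); South Co. gets 9.
- Midtown → North Co. plays Loc4 (best of 2, 1, 3, 5); South Co. gets 7.
- Downtown → North Co. plays Loc3 (best of 1, 4, 6, 3); South Co. gets 6.
Among 9, 7, 6, the best is 9 at Uptown. Subgame-perfect outcome: (Loc3, Uptown) with payoffs (8, 9).
Now find the simultaneous Nash equilibrium.
North Co.'s best replies: Uptown→Loc3; Midtown→Loc4; Downtown→Loc3.
South Co.'s best replies: Loc1→Uptown; Loc2→Uptown; Loc3→Uptown; Loc4→Downtown.
The unique mutual best reply is (Loc3, Uptown), giving (8, 9).
North Co. earns 8 sequentially versus 8 at the Nash outcome: unchanged.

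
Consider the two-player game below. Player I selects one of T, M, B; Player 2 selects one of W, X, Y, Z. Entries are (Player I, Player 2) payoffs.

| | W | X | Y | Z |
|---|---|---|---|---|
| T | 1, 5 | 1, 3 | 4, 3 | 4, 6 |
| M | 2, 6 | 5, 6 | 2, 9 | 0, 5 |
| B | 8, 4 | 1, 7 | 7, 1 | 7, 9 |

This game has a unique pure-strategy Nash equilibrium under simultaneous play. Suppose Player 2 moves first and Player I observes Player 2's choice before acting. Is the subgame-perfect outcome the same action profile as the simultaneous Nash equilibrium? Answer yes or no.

Backward induction with Player 2 moving first.
- W: Player I compares 1, 2, 8 and picks B; Player 2 would get 4.
- X: Player I compares 1, 5, 1 and picks M; Player 2 would get 6.
- Y: Player I compares 4, 2, 7 and picks B; Player 2 would get 1.
- Z: Player I compares 4, 0, 7 and picks B; Player 2 would get 9.
Player 2's induced payoffs are 4, 6, 1, 9, so Player 2 commits to Z. Subgame-perfect outcome: (B, Z) with payoffs (7, 9).
Now find the simultaneous Nash equilibrium.
Player I's best replies: W→B; X→M; Y→B; Z→B.
Player 2's best replies: T→Z; M→Y; B→Z.
The unique mutual best reply is (B, Z), giving (7, 9).
Sequential outcome (B, Z) coincides with the Nash profile (B, Z).

yes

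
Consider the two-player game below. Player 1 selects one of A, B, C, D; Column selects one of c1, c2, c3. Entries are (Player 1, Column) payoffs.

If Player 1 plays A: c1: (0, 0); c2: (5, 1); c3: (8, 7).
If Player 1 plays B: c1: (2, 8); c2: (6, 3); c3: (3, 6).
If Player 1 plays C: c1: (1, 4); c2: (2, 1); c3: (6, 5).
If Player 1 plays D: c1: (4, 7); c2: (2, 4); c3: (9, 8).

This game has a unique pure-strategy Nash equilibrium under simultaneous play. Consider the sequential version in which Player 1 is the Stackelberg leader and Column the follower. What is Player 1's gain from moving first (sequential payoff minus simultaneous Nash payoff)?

0

Column best-responds to each possible Player 1 move:
- A: Column compares 0, 1, 7 and picks c3; Player 1 would get 8.
- B: Column compares 8, 3, 6 and picks c1; Player 1 would get 2.
- C: Column compares 4, 1, 5 and picks c3; Player 1 would get 6.
- D: Column compares 7, 4, 8 and picks c3; Player 1 would get 9.
Among 8, 2, 6, 9, the best is 9 at D. Subgame-perfect outcome: (D, c3) with payoffs (9, 8).
Now find the simultaneous Nash equilibrium.
Player 1's best replies: c1→D; c2→B; c3→D.
Column's best replies: A→c3; B→c1; C→c3; D→c3.
Only (D, c3) has each player best-responding; Nash payoffs (9, 8).
Player 1's commitment gain: 9 − 9 = 0.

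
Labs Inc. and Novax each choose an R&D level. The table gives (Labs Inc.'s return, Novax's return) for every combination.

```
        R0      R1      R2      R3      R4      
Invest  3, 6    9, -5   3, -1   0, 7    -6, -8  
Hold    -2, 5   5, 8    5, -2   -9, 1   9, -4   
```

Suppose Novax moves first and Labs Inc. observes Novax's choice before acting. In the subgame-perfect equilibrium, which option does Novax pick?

R3

Solve by backward induction (Novax leads).
- R0: BR = Invest, leader payoff 6.
- R1: BR = Invest, leader payoff -5.
- R2: BR = Hold, leader payoff -2.
- R3: BR = Invest, leader payoff 7.
- R4: BR = Hold, leader payoff -4.
Maximizing over 6, -5, -2, 7, -4, Novax chooses R3. Subgame-perfect outcome: (Invest, R3) with payoffs (0, 7).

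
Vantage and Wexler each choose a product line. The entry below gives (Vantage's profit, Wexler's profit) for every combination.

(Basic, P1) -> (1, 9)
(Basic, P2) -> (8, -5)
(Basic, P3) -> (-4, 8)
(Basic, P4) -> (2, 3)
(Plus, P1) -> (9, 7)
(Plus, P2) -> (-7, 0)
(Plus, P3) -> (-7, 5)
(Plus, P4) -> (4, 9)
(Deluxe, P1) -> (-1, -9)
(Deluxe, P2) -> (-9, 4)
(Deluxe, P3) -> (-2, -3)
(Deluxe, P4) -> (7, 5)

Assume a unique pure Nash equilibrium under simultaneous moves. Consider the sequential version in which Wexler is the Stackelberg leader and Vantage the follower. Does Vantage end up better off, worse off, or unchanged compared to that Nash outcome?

Work backward from Vantage's decision.
- P1 → Vantage plays Plus (best of 1, 9, -1); Wexler gets 7.
- P2 → Vantage plays Basic (best of 8, -7, -9); Wexler gets -5.
- P3 → Vantage plays Deluxe (best of -4, -7, -2); Wexler gets -3.
- P4 → Vantage plays Deluxe (best of 2, 4, 7); Wexler gets 5.
Among 7, -5, -3, 5, the best is 7 at P1. Subgame-perfect outcome: (Plus, P1) with payoffs (9, 7).
For the simultaneous game, intersect best replies.
Vantage's best replies: P1→Plus; P2→Basic; P3→Deluxe; P4→Deluxe.
Wexler's best replies: Basic→P1; Plus→P4; Deluxe→P4.
Only (Deluxe, P4) has each player best-responding; Nash payoffs (7, 5).
Vantage earns 9 sequentially versus 7 at the Nash outcome: better off.

better off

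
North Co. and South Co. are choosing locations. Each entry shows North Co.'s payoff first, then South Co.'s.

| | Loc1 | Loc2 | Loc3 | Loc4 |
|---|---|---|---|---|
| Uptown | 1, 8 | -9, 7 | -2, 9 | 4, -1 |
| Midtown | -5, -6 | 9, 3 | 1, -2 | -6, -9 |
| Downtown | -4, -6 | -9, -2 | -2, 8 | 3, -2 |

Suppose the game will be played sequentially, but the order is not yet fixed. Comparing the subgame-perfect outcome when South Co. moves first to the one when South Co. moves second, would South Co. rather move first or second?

If North Co. leads: South Co.'s best replies are Uptown→Loc3, Midtown→Loc2, Downtown→Loc3; North Co.'s induced payoffs -2, 9, -2; outcome (Midtown, Loc2), payoffs (9, 3).
If South Co. leads: North Co.'s best replies are Loc1→Uptown, Loc2→Midtown, Loc3→Midtown, Loc4→Uptown; South Co.'s induced payoffs 8, 3, -2, -1; outcome (Uptown, Loc1), payoffs (1, 8).
South Co. gets 8 moving first and 3 moving second, so South Co. prefers to move first.

first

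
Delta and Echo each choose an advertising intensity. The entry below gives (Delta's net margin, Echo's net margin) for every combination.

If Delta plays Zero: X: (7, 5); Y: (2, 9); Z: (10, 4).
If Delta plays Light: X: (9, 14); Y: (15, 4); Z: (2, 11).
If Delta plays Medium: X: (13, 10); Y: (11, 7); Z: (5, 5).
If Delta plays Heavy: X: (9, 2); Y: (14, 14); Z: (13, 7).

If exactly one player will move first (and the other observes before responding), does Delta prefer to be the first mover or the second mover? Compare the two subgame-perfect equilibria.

first

If Delta leads: Echo's best replies are Zero→Y, Light→X, Medium→X, Heavy→Y; Delta's induced payoffs 2, 9, 13, 14; outcome (Heavy, Y), payoffs (14, 14).
If Echo leads: Delta's best replies are X→Medium, Y→Light, Z→Heavy; Echo's induced payoffs 10, 4, 7; outcome (Medium, X), payoffs (13, 10).
Delta gets 14 moving first and 13 moving second, so Delta prefers to move first.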